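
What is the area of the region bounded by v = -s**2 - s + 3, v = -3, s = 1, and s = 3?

The difference (-s**2 - s + 3) - (-3) = -s**2 - s + 6 changes sign at s = 2 inside [1, 3], so split the integral there.
∫[1,2] (-s**2 - s + 6) ds = 13/6.
∫[2,3] (-s**2 - s + 6) ds = -17/6; the area of that piece is 17/6.
Total area = 13/6 + 17/6 = 5.

5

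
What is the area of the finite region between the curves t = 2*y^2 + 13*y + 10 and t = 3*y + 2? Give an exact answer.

Both boundary curves give t as a function of y, so integrate with respect to y. Setting them equal: 2*y^2 + 10*y + 8 = 0, i.e. 2*(y + 1)*(y + 4) = 0, so they meet at y = -4, -1.
For y in [-4, -1], t = 2*y^2 + 13*y + 10 is on the left; area = ∫[-4,-1] (-(2*y^2 + 10*y + 8)) dy = 9.

9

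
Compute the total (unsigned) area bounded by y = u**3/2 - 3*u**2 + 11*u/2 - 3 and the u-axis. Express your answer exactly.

The curve meets the u-axis where u**3/2 - 3*u**2 + 11*u/2 - 3 = 0, i.e. (u - 3)*(u - 2)*(u - 1)/2 = 0, at u = 1, 2, 3.
On [1, 2] the curve lies above the axis; ∫[1,2] (u**3/2 - 3*u**2 + 11*u/2 - 3) du = 1/8, giving area 1/8.
On [2, 3] the curve lies below the axis; ∫[2,3] (u**3/2 - 3*u**2 + 11*u/2 - 3) du = -1/8, giving area 1/8.
Total area = 1/8 + 1/8 = 1/4.

1/4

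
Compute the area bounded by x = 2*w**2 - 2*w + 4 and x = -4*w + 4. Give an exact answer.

1/3

Both boundary curves give x as a function of w, so integrate with respect to w. Setting them equal: 2*w**2 + 2*w = 0, i.e. 2*w*(w + 1) = 0, so they meet at w = -1, 0.
For w in [-1, 0], x = 2*w**2 - 2*w + 4 is on the left; area = ∫[-1,0] (-(2*w**2 + 2*w)) dw = 1/3.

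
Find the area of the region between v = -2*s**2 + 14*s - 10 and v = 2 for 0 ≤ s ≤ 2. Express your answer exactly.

The difference (-2*s**2 + 14*s - 10) - (2) = -2*s**2 + 14*s - 12 changes sign at s = 1 inside [0, 2], so split the integral there.
∫[0,1] (-2*s**2 + 14*s - 12) ds = -17/3; the area of that piece is 17/3.
∫[1,2] (-2*s**2 + 14*s - 12) ds = 13/3.
Total area = 17/3 + 13/3 = 10.

10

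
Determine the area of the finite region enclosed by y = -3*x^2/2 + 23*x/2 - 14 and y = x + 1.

Set the curves equal: -3*x^2/2 + 23*x/2 - 14 = x + 1, so -3*x^2/2 + 21*x/2 - 15 = 0, which factors as -3*(x - 5)*(x - 2)/2 = 0. The curves meet at x = 2, 5.
On [2, 5], y = -3*x^2/2 + 23*x/2 - 14 is on top; that piece has area ∫[2,5] (-3*x^2/2 + 21*x/2 - 15) dx = 27/4.

27/4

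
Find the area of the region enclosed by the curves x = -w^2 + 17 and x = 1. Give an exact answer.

Both boundary curves give x as a function of w, so integrate with respect to w. Setting them equal: -w^2 + 16 = 0, i.e. -(w - 4)*(w + 4) = 0, so they meet at w = -4, 4.
For w in [-4, 4], x = -w^2 + 17 is on the right; area = ∫[-4,4] (-w^2 + 16) dw = 256/3.

256/3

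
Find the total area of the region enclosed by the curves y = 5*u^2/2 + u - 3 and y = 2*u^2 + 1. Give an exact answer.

Set the curves equal: 5*u^2/2 + u - 3 = 2*u^2 + 1, so u^2/2 + u - 4 = 0, which factors as (u - 2)*(u + 4)/2 = 0. The curves meet at u = -4, 2.
On [-4, 2], y = 2*u^2 + 1 is on top; that piece has area ∫[-4,2] (-(u^2/2 + u - 4)) du = 18.

18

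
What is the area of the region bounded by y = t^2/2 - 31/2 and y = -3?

250/3

Set the curves equal: t^2/2 - 31/2 = -3, so t^2/2 - 25/2 = 0, which factors as (t - 5)*(t + 5)/2 = 0. The curves meet at t = -5, 5.
On [-5, 5], y = -3 is on top; that piece has area ∫[-5,5] (-(t^2/2 - 25/2)) dt = 250/3.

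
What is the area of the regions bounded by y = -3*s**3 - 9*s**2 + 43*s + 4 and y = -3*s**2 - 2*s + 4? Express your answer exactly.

863/2

Set the curves equal: -3*s**3 - 9*s**2 + 43*s + 4 = -3*s**2 - 2*s + 4, so -3*s**3 - 6*s**2 + 45*s = 0, which factors as -3*s*(s - 3)*(s + 5) = 0. The curves meet at s = -5, 0, 3.
On [-5, 0], y = -3*s**2 - 2*s + 4 is on top; that piece has area ∫[-5,0] (-(-3*s**3 - 6*s**2 + 45*s)) ds = 1375/4.
On [0, 3], y = -3*s**3 - 9*s**2 + 43*s + 4 is on top; that piece has area ∫[0,3] (-3*s**3 - 6*s**2 + 45*s) ds = 351/4.
Total enclosed area = 1375/4 + 351/4 = 863/2.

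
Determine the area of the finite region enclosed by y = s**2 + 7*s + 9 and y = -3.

Set the curves equal: s**2 + 7*s + 9 = -3, so s**2 + 7*s + 12 = 0, which factors as (s + 3)*(s + 4) = 0. The curves meet at s = -4, -3.
On [-4, -3], y = -3 is on top; that piece has area ∫[-4,-3] (-(s**2 + 7*s + 12)) ds = 1/6.

1/6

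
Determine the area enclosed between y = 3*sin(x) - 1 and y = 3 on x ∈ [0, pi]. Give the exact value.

On [0, pi], (3*sin(x) - 1) - (3) = 3*sin(x) - 4 is ≤ 0 throughout, so the area is a single integral of |3*sin(x) - 4|.
∫[0,pi] (3*sin(x) - 4) dx = 6 - 4*pi; the area of that piece is -6 + 4*pi.

-6 + 4*pi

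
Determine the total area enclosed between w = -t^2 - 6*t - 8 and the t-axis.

4/3

The curve meets the t-axis where -t^2 - 6*t - 8 = 0, i.e. -(t + 2)*(t + 4) = 0, at t = -4, -2.
On [-4, -2] the curve lies above the axis; ∫[-4,-2] (-t^2 - 6*t - 8) dt = 4/3, giving area 4/3.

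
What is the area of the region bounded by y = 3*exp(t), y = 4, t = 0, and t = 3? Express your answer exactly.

The difference (3*exp(t)) - (4) = 3*exp(t) - 4 changes sign at t = log(4/3) inside [0, 3], so split the integral there.
∫[0,log(4/3)] (3*exp(t) - 4) dt = log(81/256) + 1; the area of that piece is -1 + log(256/81).
∫[log(4/3),3] (3*exp(t) - 4) dt = -16 - 4*log(3) + 8*log(2) + 3*exp(3).
Total area = (-1 + log(256/81)) + (-16 - 4*log(3) + 8*log(2) + 3*exp(3)) = -17 - 8*log(3) + 16*log(2) + 3*exp(3).

-17 - 8*log(3) + 16*log(2) + 3*exp(3)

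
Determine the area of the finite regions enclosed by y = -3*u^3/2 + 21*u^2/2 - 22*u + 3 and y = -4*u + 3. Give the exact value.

Set the curves equal: -3*u^3/2 + 21*u^2/2 - 22*u + 3 = -4*u + 3, so -3*u^3/2 + 21*u^2/2 - 18*u = 0, which factors as -3*u*(u - 4)*(u - 3)/2 = 0. The curves meet at u = 0, 3, 4.
On [0, 3], y = -4*u + 3 is on top; that piece has area ∫[0,3] (-(-3*u^3/2 + 21*u^2/2 - 18*u)) du = 135/8.
On [3, 4], y = -3*u^3/2 + 21*u^2/2 - 22*u + 3 is on top; that piece has area ∫[3,4] (-3*u^3/2 + 21*u^2/2 - 18*u) du = 7/8.
Total enclosed area = 135/8 + 7/8 = 71/4.

71/4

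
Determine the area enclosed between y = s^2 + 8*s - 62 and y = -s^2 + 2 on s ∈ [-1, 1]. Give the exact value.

On [-1, 1], (s^2 + 8*s - 62) - (-s^2 + 2) = 2*s^2 + 8*s - 64 is ≤ 0 throughout, so the area is a single integral of |2*s^2 + 8*s - 64|.
∫[-1,1] (2*s^2 + 8*s - 64) ds = -380/3; the area of that piece is 380/3.

380/3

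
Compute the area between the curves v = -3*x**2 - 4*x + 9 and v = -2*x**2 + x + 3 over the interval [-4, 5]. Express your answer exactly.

739/6

The difference (-3*x**2 - 4*x + 9) - (-2*x**2 + x + 3) = -x**2 - 5*x + 6 changes sign at x = 1 inside [-4, 5], so split the integral there.
∫[-4,1] (-x**2 - 5*x + 6) dx = 275/6.
∫[1,5] (-x**2 - 5*x + 6) dx = -232/3; the area of that piece is 232/3.
Total area = 275/6 + 232/3 = 739/6.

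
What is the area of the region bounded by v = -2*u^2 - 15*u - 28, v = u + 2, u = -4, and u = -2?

The difference (-2*u^2 - 15*u - 28) - (u + 2) = -2*u^2 - 16*u - 30 changes sign at u = -3 inside [-4, -2], so split the integral there.
∫[-4,-3] (-2*u^2 - 16*u - 30) du = 4/3.
∫[-3,-2] (-2*u^2 - 16*u - 30) du = -8/3; the area of that piece is 8/3.
Total area = 4/3 + 8/3 = 4.

4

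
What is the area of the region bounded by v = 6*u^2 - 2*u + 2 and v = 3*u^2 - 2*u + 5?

Set the curves equal: 6*u^2 - 2*u + 2 = 3*u^2 - 2*u + 5, so 3*u^2 - 3 = 0, which factors as 3*(u - 1)*(u + 1) = 0. The curves meet at u = -1, 1.
On [-1, 1], v = 3*u^2 - 2*u + 5 is on top; that piece has area ∫[-1,1] (-(3*u^2 - 3)) du = 4.

4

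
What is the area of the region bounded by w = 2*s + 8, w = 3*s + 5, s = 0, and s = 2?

On [0, 2], (2*s + 8) - (3*s + 5) = -s + 3 is ≥ 0 throughout, so the area is a single integral of |-s + 3|.
∫[0,2] (-s + 3) ds = 4.

4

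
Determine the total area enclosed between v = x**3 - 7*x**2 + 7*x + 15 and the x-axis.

The curve meets the x-axis where x**3 - 7*x**2 + 7*x + 15 = 0, i.e. (x - 5)*(x - 3)*(x + 1) = 0, at x = -1, 3, 5.
On [-1, 3] the curve lies above the axis; ∫[-1,3] (x**3 - 7*x**2 + 7*x + 15) dx = 128/3, giving area 128/3.
On [3, 5] the curve lies below the axis; ∫[3,5] (x**3 - 7*x**2 + 7*x + 15) dx = -20/3, giving area 20/3.
Total area = 128/3 + 20/3 = 148/3.

148/3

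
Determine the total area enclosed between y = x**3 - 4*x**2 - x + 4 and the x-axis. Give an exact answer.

The curve meets the x-axis where x**3 - 4*x**2 - x + 4 = 0, i.e. (x - 4)*(x - 1)*(x + 1) = 0, at x = -1, 1, 4.
On [-1, 1] the curve lies above the axis; ∫[-1,1] (x**3 - 4*x**2 - x + 4) dx = 16/3, giving area 16/3.
On [1, 4] the curve lies below the axis; ∫[1,4] (x**3 - 4*x**2 - x + 4) dx = -63/4, giving area 63/4.
Total area = 16/3 + 63/4 = 253/12.

253/12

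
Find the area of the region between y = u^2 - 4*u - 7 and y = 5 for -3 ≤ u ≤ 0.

The difference (u^2 - 4*u - 7) - (5) = u^2 - 4*u - 12 changes sign at u = -2 inside [-3, 0], so split the integral there.
∫[-3,-2] (u^2 - 4*u - 12) du = 13/3.
∫[-2,0] (u^2 - 4*u - 12) du = -40/3; the area of that piece is 40/3.
Total area = 13/3 + 40/3 = 53/3.

53/3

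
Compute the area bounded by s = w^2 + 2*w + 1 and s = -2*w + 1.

32/3

Both boundary curves give s as a function of w, so integrate with respect to w. Setting them equal: w^2 + 4*w = 0, i.e. w*(w + 4) = 0, so they meet at w = -4, 0.
For w in [-4, 0], s = w^2 + 2*w + 1 is on the left; area = ∫[-4,0] (-(w^2 + 4*w)) dw = 32/3.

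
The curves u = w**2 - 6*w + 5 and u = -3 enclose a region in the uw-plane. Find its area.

Both boundary curves give u as a function of w, so integrate with respect to w. Setting them equal: w**2 - 6*w + 8 = 0, i.e. (w - 4)*(w - 2) = 0, so they meet at w = 2, 4.
For w in [2, 4], u = w**2 - 6*w + 5 is on the left; area = ∫[2,4] (-(w**2 - 6*w + 8)) dw = 4/3.

4/3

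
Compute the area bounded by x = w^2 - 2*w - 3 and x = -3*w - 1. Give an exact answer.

9/2

Both boundary curves give x as a function of w, so integrate with respect to w. Setting them equal: w^2 + w - 2 = 0, i.e. (w - 1)*(w + 2) = 0, so they meet at w = -2, 1.
For w in [-2, 1], x = w^2 - 2*w - 3 is on the left; area = ∫[-2,1] (-(w^2 + w - 2)) dw = 9/2.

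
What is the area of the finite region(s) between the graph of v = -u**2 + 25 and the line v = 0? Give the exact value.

500/3

The curve meets the u-axis where -u**2 + 25 = 0, i.e. -(u - 5)*(u + 5) = 0, at u = -5, 5.
On [-5, 5] the curve lies above the axis; ∫[-5,5] (-u**2 + 25) du = 500/3, giving area 500/3.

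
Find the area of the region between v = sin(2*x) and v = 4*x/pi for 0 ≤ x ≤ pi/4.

1/2 - pi/8

On [0, pi/4], (sin(2*x)) - (4*x/pi) = -4*x/pi + sin(2*x) is ≥ 0 throughout, so the area is a single integral of |-4*x/pi + sin(2*x)|.
∫[0,pi/4] (-4*x/pi + sin(2*x)) dx = 1/2 - pi/8.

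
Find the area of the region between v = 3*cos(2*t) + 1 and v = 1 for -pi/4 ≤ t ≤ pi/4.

3

On [-pi/4, pi/4], (3*cos(2*t) + 1) - (1) = 3*cos(2*t) is ≥ 0 throughout, so the area is a single integral of |3*cos(2*t)|.
∫[-pi/4,pi/4] (3*cos(2*t)) dt = 3.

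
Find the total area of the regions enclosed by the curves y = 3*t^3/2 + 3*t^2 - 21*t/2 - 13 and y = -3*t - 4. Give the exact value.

Set the curves equal: 3*t^3/2 + 3*t^2 - 21*t/2 - 13 = -3*t - 4, so 3*t^3/2 + 3*t^2 - 15*t/2 - 9 = 0, which factors as 3*(t - 2)*(t + 1)*(t + 3)/2 = 0. The curves meet at t = -3, -1, 2.
On [-3, -1], y = 3*t^3/2 + 3*t^2 - 21*t/2 - 13 is on top; that piece has area ∫[-3,-1] (3*t^3/2 + 3*t^2 - 15*t/2 - 9) dt = 8.
On [-1, 2], y = -3*t - 4 is on top; that piece has area ∫[-1,2] (-(3*t^3/2 + 3*t^2 - 15*t/2 - 9)) dt = 189/8.
Total enclosed area = 8 + 189/8 = 253/8.

253/8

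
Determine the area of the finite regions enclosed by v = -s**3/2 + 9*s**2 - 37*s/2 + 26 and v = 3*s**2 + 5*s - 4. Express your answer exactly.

1/4

Set the curves equal: -s**3/2 + 9*s**2 - 37*s/2 + 26 = 3*s**2 + 5*s - 4, so -s**3/2 + 6*s**2 - 47*s/2 + 30 = 0, which factors as -(s - 5)*(s - 4)*(s - 3)/2 = 0. The curves meet at s = 3, 4, 5.
On [3, 4], v = 3*s**2 + 5*s - 4 is on top; that piece has area ∫[3,4] (-(-s**3/2 + 6*s**2 - 47*s/2 + 30)) ds = 1/8.
On [4, 5], v = -s**3/2 + 9*s**2 - 37*s/2 + 26 is on top; that piece has area ∫[4,5] (-s**3/2 + 6*s**2 - 47*s/2 + 30) ds = 1/8.
Total enclosed area = 1/8 + 1/8 = 1/4.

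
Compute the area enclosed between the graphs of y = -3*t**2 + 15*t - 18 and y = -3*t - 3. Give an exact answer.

Set the curves equal: -3*t**2 + 15*t - 18 = -3*t - 3, so -3*t**2 + 18*t - 15 = 0, which factors as -3*(t - 5)*(t - 1) = 0. The curves meet at t = 1, 5.
On [1, 5], y = -3*t**2 + 15*t - 18 is on top; that piece has area ∫[1,5] (-3*t**2 + 18*t - 15) dt = 32.

32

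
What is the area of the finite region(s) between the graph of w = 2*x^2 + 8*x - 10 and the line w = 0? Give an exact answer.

The curve meets the x-axis where 2*x^2 + 8*x - 10 = 0, i.e. 2*(x - 1)*(x + 5) = 0, at x = -5, 1.
On [-5, 1] the curve lies below the axis; ∫[-5,1] (2*x^2 + 8*x - 10) dx = -72, giving area 72.

72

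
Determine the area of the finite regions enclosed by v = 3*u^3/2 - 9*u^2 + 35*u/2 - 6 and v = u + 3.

3/4

Set the curves equal: 3*u^3/2 - 9*u^2 + 35*u/2 - 6 = u + 3, so 3*u^3/2 - 9*u^2 + 33*u/2 - 9 = 0, which factors as 3*(u - 3)*(u - 2)*(u - 1)/2 = 0. The curves meet at u = 1, 2, 3.
On [1, 2], v = 3*u^3/2 - 9*u^2 + 35*u/2 - 6 is on top; that piece has area ∫[1,2] (3*u^3/2 - 9*u^2 + 33*u/2 - 9) du = 3/8.
On [2, 3], v = u + 3 is on top; that piece has area ∫[2,3] (-(3*u^3/2 - 9*u^2 + 33*u/2 - 9)) du = 3/8.
Total enclosed area = 3/8 + 3/8 = 3/4.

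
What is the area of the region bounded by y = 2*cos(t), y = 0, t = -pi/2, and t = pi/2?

On [-pi/2, pi/2], (2*cos(t)) - (0) = 2*cos(t) is ≥ 0 throughout, so the area is a single integral of |2*cos(t)|.
∫[-pi/2,pi/2] (2*cos(t)) dt = 4.

4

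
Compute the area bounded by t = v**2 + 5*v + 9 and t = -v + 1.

Both boundary curves give t as a function of v, so integrate with respect to v. Setting them equal: v**2 + 6*v + 8 = 0, i.e. (v + 2)*(v + 4) = 0, so they meet at v = -4, -2.
For v in [-4, -2], t = v**2 + 5*v + 9 is on the left; area = ∫[-4,-2] (-(v**2 + 6*v + 8)) dv = 4/3.

4/3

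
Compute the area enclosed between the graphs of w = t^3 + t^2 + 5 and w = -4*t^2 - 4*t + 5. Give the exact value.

71/6

Set the curves equal: t^3 + t^2 + 5 = -4*t^2 - 4*t + 5, so t^3 + 5*t^2 + 4*t = 0, which factors as t*(t + 1)*(t + 4) = 0. The curves meet at t = -4, -1, 0.
On [-4, -1], w = t^3 + t^2 + 5 is on top; that piece has area ∫[-4,-1] (t^3 + 5*t^2 + 4*t) dt = 45/4.
On [-1, 0], w = -4*t^2 - 4*t + 5 is on top; that piece has area ∫[-1,0] (-(t^3 + 5*t^2 + 4*t)) dt = 7/12.
Total enclosed area = 45/4 + 7/12 = 71/6.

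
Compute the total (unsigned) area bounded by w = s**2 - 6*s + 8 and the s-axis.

4/3

The curve meets the s-axis where s**2 - 6*s + 8 = 0, i.e. (s - 4)*(s - 2) = 0, at s = 2, 4.
On [2, 4] the curve lies below the axis; ∫[2,4] (s**2 - 6*s + 8) ds = -4/3, giving area 4/3.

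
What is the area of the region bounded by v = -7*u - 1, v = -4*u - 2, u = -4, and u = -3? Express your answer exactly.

On [-4, -3], (-7*u - 1) - (-4*u - 2) = -3*u + 1 is ≥ 0 throughout, so the area is a single integral of |-3*u + 1|.
∫[-4,-3] (-3*u + 1) du = 23/2.

23/2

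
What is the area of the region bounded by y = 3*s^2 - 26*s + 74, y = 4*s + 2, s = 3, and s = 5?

The difference (3*s^2 - 26*s + 74) - (4*s + 2) = 3*s^2 - 30*s + 72 changes sign at s = 4 inside [3, 5], so split the integral there.
∫[3,4] (3*s^2 - 30*s + 72) ds = 4.
∫[4,5] (3*s^2 - 30*s + 72) ds = -2; the area of that piece is 2.
Total area = 4 + 2 = 6.

6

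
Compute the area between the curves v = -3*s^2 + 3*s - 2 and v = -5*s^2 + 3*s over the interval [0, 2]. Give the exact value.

The difference (-3*s^2 + 3*s - 2) - (-5*s^2 + 3*s) = 2*s^2 - 2 changes sign at s = 1 inside [0, 2], so split the integral there.
∫[0,1] (2*s^2 - 2) ds = -4/3; the area of that piece is 4/3.
∫[1,2] (2*s^2 - 2) ds = 8/3.
Total area = 4/3 + 8/3 = 4.

4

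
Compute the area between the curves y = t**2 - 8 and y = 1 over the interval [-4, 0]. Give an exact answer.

The difference (t**2 - 8) - (1) = t**2 - 9 changes sign at t = -3 inside [-4, 0], so split the integral there.
∫[-4,-3] (t**2 - 9) dt = 10/3.
∫[-3,0] (t**2 - 9) dt = -18; the area of that piece is 18.
Total area = 10/3 + 18 = 64/3.

64/3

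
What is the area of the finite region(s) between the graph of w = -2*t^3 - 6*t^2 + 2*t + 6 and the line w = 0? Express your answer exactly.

16

The curve meets the t-axis where -2*t^3 - 6*t^2 + 2*t + 6 = 0, i.e. -2*(t - 1)*(t + 1)*(t + 3) = 0, at t = -3, -1, 1.
On [-3, -1] the curve lies below the axis; ∫[-3,-1] (-2*t^3 - 6*t^2 + 2*t + 6) dt = -8, giving area 8.
On [-1, 1] the curve lies above the axis; ∫[-1,1] (-2*t^3 - 6*t^2 + 2*t + 6) dt = 8, giving area 8.
Total area = 8 + 8 = 16.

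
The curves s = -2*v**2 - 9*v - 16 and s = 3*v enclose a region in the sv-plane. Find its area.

Both boundary curves give s as a function of v, so integrate with respect to v. Setting them equal: -2*v**2 - 12*v - 16 = 0, i.e. -2*(v + 2)*(v + 4) = 0, so they meet at v = -4, -2.
For v in [-4, -2], s = -2*v**2 - 9*v - 16 is on the right; area = ∫[-4,-2] (-2*v**2 - 12*v - 16) dv = 8/3.

8/3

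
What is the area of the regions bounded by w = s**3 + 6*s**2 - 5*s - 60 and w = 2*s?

Set the curves equal: s**3 + 6*s**2 - 5*s - 60 = 2*s, so s**3 + 6*s**2 - 7*s - 60 = 0, which factors as (s - 3)*(s + 4)*(s + 5) = 0. The curves meet at s = -5, -4, 3.
On [-5, -4], w = s**3 + 6*s**2 - 5*s - 60 is on top; that piece has area ∫[-5,-4] (s**3 + 6*s**2 - 7*s - 60) ds = 5/4.
On [-4, 3], w = 2*s is on top; that piece has area ∫[-4,3] (-(s**3 + 6*s**2 - 7*s - 60)) ds = 1029/4.
Total enclosed area = 5/4 + 1029/4 = 517/2.

517/2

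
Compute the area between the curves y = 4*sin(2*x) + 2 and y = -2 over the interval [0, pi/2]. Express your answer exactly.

4 + 2*pi

On [0, pi/2], (4*sin(2*x) + 2) - (-2) = 4*sin(2*x) + 4 is ≥ 0 throughout, so the area is a single integral of |4*sin(2*x) + 4|.
∫[0,pi/2] (4*sin(2*x) + 4) dx = 4 + 2*pi.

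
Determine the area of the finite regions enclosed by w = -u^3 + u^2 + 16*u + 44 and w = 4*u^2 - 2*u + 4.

Set the curves equal: -u^3 + u^2 + 16*u + 44 = 4*u^2 - 2*u + 4, so -u^3 - 3*u^2 + 18*u + 40 = 0, which factors as -(u - 4)*(u + 2)*(u + 5) = 0. The curves meet at u = -5, -2, 4.
On [-5, -2], w = 4*u^2 - 2*u + 4 is on top; that piece has area ∫[-5,-2] (-(-u^3 - 3*u^2 + 18*u + 40)) du = 135/4.
On [-2, 4], w = -u^3 + u^2 + 16*u + 44 is on top; that piece has area ∫[-2,4] (-u^3 - 3*u^2 + 18*u + 40) du = 216.
Total enclosed area = 135/4 + 216 = 999/4.

999/4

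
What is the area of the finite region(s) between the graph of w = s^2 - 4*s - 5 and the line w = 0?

The curve meets the s-axis where s^2 - 4*s - 5 = 0, i.e. (s - 5)*(s + 1) = 0, at s = -1, 5.
On [-1, 5] the curve lies below the axis; ∫[-1,5] (s^2 - 4*s - 5) ds = -36, giving area 36.

36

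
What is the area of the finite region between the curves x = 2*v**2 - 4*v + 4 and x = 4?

Both boundary curves give x as a function of v, so integrate with respect to v. Setting them equal: 2*v**2 - 4*v = 0, i.e. 2*v*(v - 2) = 0, so they meet at v = 0, 2.
For v in [0, 2], x = 2*v**2 - 4*v + 4 is on the left; area = ∫[0,2] (-(2*v**2 - 4*v)) dv = 8/3.

8/3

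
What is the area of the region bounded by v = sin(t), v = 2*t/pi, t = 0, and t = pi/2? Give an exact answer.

On [0, pi/2], (sin(t)) - (2*t/pi) = -2*t/pi + sin(t) is ≥ 0 throughout, so the area is a single integral of |-2*t/pi + sin(t)|.
∫[0,pi/2] (-2*t/pi + sin(t)) dt = 1 - pi/4.

1 - pi/4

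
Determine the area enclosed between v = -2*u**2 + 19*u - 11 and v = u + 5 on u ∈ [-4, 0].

752/3

On [-4, 0], (-2*u**2 + 19*u - 11) - (u + 5) = -2*u**2 + 18*u - 16 is ≤ 0 throughout, so the area is a single integral of |-2*u**2 + 18*u - 16|.
∫[-4,0] (-2*u**2 + 18*u - 16) du = -752/3; the area of that piece is 752/3.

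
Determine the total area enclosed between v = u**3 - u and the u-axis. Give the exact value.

1/2

The curve meets the u-axis where u**3 - u = 0, i.e. u*(u - 1)*(u + 1) = 0, at u = -1, 0, 1.
On [-1, 0] the curve lies above the axis; ∫[-1,0] (u**3 - u) du = 1/4, giving area 1/4.
On [0, 1] the curve lies below the axis; ∫[0,1] (u**3 - u) du = -1/4, giving area 1/4.
Total area = 1/4 + 1/4 = 1/2.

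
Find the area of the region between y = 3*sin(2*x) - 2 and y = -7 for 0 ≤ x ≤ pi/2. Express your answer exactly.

On [0, pi/2], (3*sin(2*x) - 2) - (-7) = 3*sin(2*x) + 5 is ≥ 0 throughout, so the area is a single integral of |3*sin(2*x) + 5|.
∫[0,pi/2] (3*sin(2*x) + 5) dx = 3 + 5*pi/2.

3 + 5*pi/2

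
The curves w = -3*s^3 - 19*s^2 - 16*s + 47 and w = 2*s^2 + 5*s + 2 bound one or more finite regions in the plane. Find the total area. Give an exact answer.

Set the curves equal: -3*s^3 - 19*s^2 - 16*s + 47 = 2*s^2 + 5*s + 2, so -3*s^3 - 21*s^2 - 21*s + 45 = 0, which factors as -3*(s - 1)*(s + 3)*(s + 5) = 0. The curves meet at s = -5, -3, 1.
On [-5, -3], w = 2*s^2 + 5*s + 2 is on top; that piece has area ∫[-5,-3] (-(-3*s^3 - 21*s^2 - 21*s + 45)) ds = 20.
On [-3, 1], w = -3*s^3 - 19*s^2 - 16*s + 47 is on top; that piece has area ∫[-3,1] (-3*s^3 - 21*s^2 - 21*s + 45) ds = 128.
Total enclosed area = 20 + 128 = 148.

148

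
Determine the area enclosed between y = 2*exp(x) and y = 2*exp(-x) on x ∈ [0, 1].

-4 + 2*exp(-1) + 2*exp(1)

On [0, 1], (2*exp(x)) - (2*exp(-x)) = 2*exp(x) - 2*exp(-x) is ≥ 0 throughout, so the area is a single integral of |2*exp(x) - 2*exp(-x)|.
∫[0,1] (2*exp(x) - 2*exp(-x)) dx = -4 + 2*exp(-1) + 2*exp(1).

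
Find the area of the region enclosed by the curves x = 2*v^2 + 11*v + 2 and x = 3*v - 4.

8/3

Both boundary curves give x as a function of v, so integrate with respect to v. Setting them equal: 2*v^2 + 8*v + 6 = 0, i.e. 2*(v + 1)*(v + 3) = 0, so they meet at v = -3, -1.
For v in [-3, -1], x = 2*v^2 + 11*v + 2 is on the left; area = ∫[-3,-1] (-(2*v^2 + 8*v + 6)) dv = 8/3.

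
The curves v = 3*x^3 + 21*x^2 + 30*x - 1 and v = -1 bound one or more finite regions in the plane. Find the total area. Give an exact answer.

Set the curves equal: 3*x^3 + 21*x^2 + 30*x - 1 = -1, so 3*x^3 + 21*x^2 + 30*x = 0, which factors as 3*x*(x + 2)*(x + 5) = 0. The curves meet at x = -5, -2, 0.
On [-5, -2], v = 3*x^3 + 21*x^2 + 30*x - 1 is on top; that piece has area ∫[-5,-2] (3*x^3 + 21*x^2 + 30*x) dx = 189/4.
On [-2, 0], v = -1 is on top; that piece has area ∫[-2,0] (-(3*x^3 + 21*x^2 + 30*x)) dx = 16.
Total enclosed area = 189/4 + 16 = 253/4.

253/4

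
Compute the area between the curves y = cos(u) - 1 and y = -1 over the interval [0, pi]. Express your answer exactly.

2

The difference (cos(u) - 1) - (-1) = cos(u) changes sign at u = pi/2 inside [0, pi], so split the integral there.
∫[0,pi/2] (cos(u)) du = 1.
∫[pi/2,pi] (cos(u)) du = -1; the area of that piece is 1.
Total area = 1 + 1 = 2.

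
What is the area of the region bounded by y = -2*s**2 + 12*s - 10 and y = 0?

Set the curves equal: -2*s**2 + 12*s - 10 = 0, so -2*s**2 + 12*s - 10 = 0, which factors as -2*(s - 5)*(s - 1) = 0. The curves meet at s = 1, 5.
On [1, 5], y = -2*s**2 + 12*s - 10 is on top; that piece has area ∫[1,5] (-2*s**2 + 12*s - 10) ds = 64/3.

64/3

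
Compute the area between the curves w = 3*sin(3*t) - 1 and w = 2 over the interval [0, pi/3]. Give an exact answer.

-2 + pi

On [0, pi/3], (3*sin(3*t) - 1) - (2) = 3*sin(3*t) - 3 is ≤ 0 throughout, so the area is a single integral of |3*sin(3*t) - 3|.
∫[0,pi/3] (3*sin(3*t) - 3) dt = 2 - pi; the area of that piece is -2 + pi.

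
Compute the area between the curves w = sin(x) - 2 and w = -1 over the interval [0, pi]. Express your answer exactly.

On [0, pi], (sin(x) - 2) - (-1) = sin(x) - 1 is ≤ 0 throughout, so the area is a single integral of |sin(x) - 1|.
∫[0,pi] (sin(x) - 1) dx = 2 - pi; the area of that piece is -2 + pi.

-2 + pi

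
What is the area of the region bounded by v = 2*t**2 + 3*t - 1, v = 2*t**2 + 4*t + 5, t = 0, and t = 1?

On [0, 1], (2*t**2 + 3*t - 1) - (2*t**2 + 4*t + 5) = -t - 6 is ≤ 0 throughout, so the area is a single integral of |-t - 6|.
∫[0,1] (-t - 6) dt = -13/2; the area of that piece is 13/2.

13/2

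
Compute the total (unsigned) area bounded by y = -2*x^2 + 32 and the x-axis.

512/3

The curve meets the x-axis where -2*x^2 + 32 = 0, i.e. -2*(x - 4)*(x + 4) = 0, at x = -4, 4.
On [-4, 4] the curve lies above the axis; ∫[-4,4] (-2*x^2 + 32) dx = 512/3, giving area 512/3.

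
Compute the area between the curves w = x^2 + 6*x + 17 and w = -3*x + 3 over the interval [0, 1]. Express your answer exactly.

113/6

On [0, 1], (x^2 + 6*x + 17) - (-3*x + 3) = x^2 + 9*x + 14 is ≥ 0 throughout, so the area is a single integral of |x^2 + 9*x + 14|.
∫[0,1] (x^2 + 9*x + 14) dx = 113/6.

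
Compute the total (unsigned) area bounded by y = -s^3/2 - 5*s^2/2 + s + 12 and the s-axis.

443/12

The curve meets the s-axis where -s^3/2 - 5*s^2/2 + s + 12 = 0, i.e. -(s - 2)*(s + 3)*(s + 4)/2 = 0, at s = -4, -3, 2.
On [-4, -3] the curve lies below the axis; ∫[-4,-3] (-s^3/2 - 5*s^2/2 + s + 12) ds = -11/24, giving area 11/24.
On [-3, 2] the curve lies above the axis; ∫[-3,2] (-s^3/2 - 5*s^2/2 + s + 12) ds = 875/24, giving area 875/24.
Total area = 11/24 + 875/24 = 443/12.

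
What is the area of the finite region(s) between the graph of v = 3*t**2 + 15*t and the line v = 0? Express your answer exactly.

125/2

The curve meets the t-axis where 3*t**2 + 15*t = 0, i.e. 3*t*(t + 5) = 0, at t = -5, 0.
On [-5, 0] the curve lies below the axis; ∫[-5,0] (3*t**2 + 15*t) dt = -125/2, giving area 125/2.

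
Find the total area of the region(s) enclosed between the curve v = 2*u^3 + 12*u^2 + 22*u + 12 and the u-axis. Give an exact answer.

1

The curve meets the u-axis where 2*u^3 + 12*u^2 + 22*u + 12 = 0, i.e. 2*(u + 1)*(u + 2)*(u + 3) = 0, at u = -3, -2, -1.
On [-3, -2] the curve lies above the axis; ∫[-3,-2] (2*u^3 + 12*u^2 + 22*u + 12) du = 1/2, giving area 1/2.
On [-2, -1] the curve lies below the axis; ∫[-2,-1] (2*u^3 + 12*u^2 + 22*u + 12) du = -1/2, giving area 1/2.
Total area = 1/2 + 1/2 = 1.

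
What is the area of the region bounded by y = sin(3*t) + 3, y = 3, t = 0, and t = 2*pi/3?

4/3

The difference (sin(3*t) + 3) - (3) = sin(3*t) changes sign at t = pi/3 inside [0, 2*pi/3], so split the integral there.
∫[0,pi/3] (sin(3*t)) dt = 2/3.
∫[pi/3,2*pi/3] (sin(3*t)) dt = -2/3; the area of that piece is 2/3.
Total area = 2/3 + 2/3 = 4/3.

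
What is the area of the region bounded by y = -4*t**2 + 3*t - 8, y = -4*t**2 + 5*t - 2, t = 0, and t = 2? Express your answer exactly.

On [0, 2], (-4*t**2 + 3*t - 8) - (-4*t**2 + 5*t - 2) = -2*t - 6 is ≤ 0 throughout, so the area is a single integral of |-2*t - 6|.
∫[0,2] (-2*t - 6) dt = -16; the area of that piece is 16.

16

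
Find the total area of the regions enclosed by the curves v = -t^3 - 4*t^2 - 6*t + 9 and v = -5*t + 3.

71/6

Set the curves equal: -t^3 - 4*t^2 - 6*t + 9 = -5*t + 3, so -t^3 - 4*t^2 - t + 6 = 0, which factors as -(t - 1)*(t + 2)*(t + 3) = 0. The curves meet at t = -3, -2, 1.
On [-3, -2], v = -5*t + 3 is on top; that piece has area ∫[-3,-2] (-(-t^3 - 4*t^2 - t + 6)) dt = 7/12.
On [-2, 1], v = -t^3 - 4*t^2 - 6*t + 9 is on top; that piece has area ∫[-2,1] (-t^3 - 4*t^2 - t + 6) dt = 45/4.
Total enclosed area = 7/12 + 45/4 = 71/6.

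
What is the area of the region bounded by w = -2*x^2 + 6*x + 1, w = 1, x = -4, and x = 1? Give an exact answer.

93

The difference (-2*x^2 + 6*x + 1) - (1) = -2*x^2 + 6*x changes sign at x = 0 inside [-4, 1], so split the integral there.
∫[-4,0] (-2*x^2 + 6*x) dx = -272/3; the area of that piece is 272/3.
∫[0,1] (-2*x^2 + 6*x) dx = 7/3.
Total area = 272/3 + 7/3 = 93.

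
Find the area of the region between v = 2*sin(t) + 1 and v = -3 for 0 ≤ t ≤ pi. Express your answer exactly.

On [0, pi], (2*sin(t) + 1) - (-3) = 2*sin(t) + 4 is ≥ 0 throughout, so the area is a single integral of |2*sin(t) + 4|.
∫[0,pi] (2*sin(t) + 4) dt = 4 + 4*pi.

4 + 4*pi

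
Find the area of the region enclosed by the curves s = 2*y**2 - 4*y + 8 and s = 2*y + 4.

Both boundary curves give s as a function of y, so integrate with respect to y. Setting them equal: 2*y**2 - 6*y + 4 = 0, i.e. 2*(y - 2)*(y - 1) = 0, so they meet at y = 1, 2.
For y in [1, 2], s = 2*y**2 - 4*y + 8 is on the left; area = ∫[1,2] (-(2*y**2 - 6*y + 4)) dy = 1/3.

1/3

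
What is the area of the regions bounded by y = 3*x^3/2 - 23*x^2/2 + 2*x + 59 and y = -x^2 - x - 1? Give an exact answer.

1741/8

Set the curves equal: 3*x^3/2 - 23*x^2/2 + 2*x + 59 = -x^2 - x - 1, so 3*x^3/2 - 21*x^2/2 + 3*x + 60 = 0, which factors as 3*(x - 5)*(x - 4)*(x + 2)/2 = 0. The curves meet at x = -2, 4, 5.
On [-2, 4], y = 3*x^3/2 - 23*x^2/2 + 2*x + 59 is on top; that piece has area ∫[-2,4] (3*x^3/2 - 21*x^2/2 + 3*x + 60) dx = 216.
On [4, 5], y = -x^2 - x - 1 is on top; that piece has area ∫[4,5] (-(3*x^3/2 - 21*x^2/2 + 3*x + 60)) dx = 13/8.
Total enclosed area = 216 + 13/8 = 1741/8.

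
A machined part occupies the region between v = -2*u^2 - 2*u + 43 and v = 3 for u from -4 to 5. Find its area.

The difference (-2*u^2 - 2*u + 43) - (3) = -2*u^2 - 2*u + 40 changes sign at u = 4 inside [-4, 5], so split the integral there.
∫[-4,4] (-2*u^2 - 2*u + 40) du = 704/3.
∫[4,5] (-2*u^2 - 2*u + 40) du = -29/3; the area of that piece is 29/3.
Total area = 704/3 + 29/3 = 733/3.

733/3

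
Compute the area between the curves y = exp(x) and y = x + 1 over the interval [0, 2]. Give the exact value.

-5 + exp(2)

On [0, 2], (exp(x)) - (x + 1) = -x + exp(x) - 1 is ≥ 0 throughout, so the area is a single integral of |-x + exp(x) - 1|.
∫[0,2] (-x + exp(x) - 1) dx = -5 + exp(2).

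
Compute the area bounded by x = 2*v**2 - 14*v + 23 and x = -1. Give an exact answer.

1/3

Both boundary curves give x as a function of v, so integrate with respect to v. Setting them equal: 2*v**2 - 14*v + 24 = 0, i.e. 2*(v - 4)*(v - 3) = 0, so they meet at v = 3, 4.
For v in [3, 4], x = 2*v**2 - 14*v + 23 is on the left; area = ∫[3,4] (-(2*v**2 - 14*v + 24)) dv = 1/3.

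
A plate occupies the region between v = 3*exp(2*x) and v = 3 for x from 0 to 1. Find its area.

On [0, 1], (3*exp(2*x)) - (3) = 3*exp(2*x) - 3 is ≥ 0 throughout, so the area is a single integral of |3*exp(2*x) - 3|.
∫[0,1] (3*exp(2*x) - 3) dx = -9/2 + 3*exp(2)/2.

-9/2 + 3*exp(2)/2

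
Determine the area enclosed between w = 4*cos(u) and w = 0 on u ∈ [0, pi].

8

The difference (4*cos(u)) - (0) = 4*cos(u) changes sign at u = pi/2 inside [0, pi], so split the integral there.
∫[0,pi/2] (4*cos(u)) du = 4.
∫[pi/2,pi] (4*cos(u)) du = -4; the area of that piece is 4.
Total area = 4 + 4 = 8.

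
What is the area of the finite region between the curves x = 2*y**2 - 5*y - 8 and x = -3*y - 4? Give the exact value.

Both boundary curves give x as a function of y, so integrate with respect to y. Setting them equal: 2*y**2 - 2*y - 4 = 0, i.e. 2*(y - 2)*(y + 1) = 0, so they meet at y = -1, 2.
For y in [-1, 2], x = 2*y**2 - 5*y - 8 is on the left; area = ∫[-1,2] (-(2*y**2 - 2*y - 4)) dy = 9.

9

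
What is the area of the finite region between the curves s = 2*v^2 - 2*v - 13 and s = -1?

125/3

Both boundary curves give s as a function of v, so integrate with respect to v. Setting them equal: 2*v^2 - 2*v - 12 = 0, i.e. 2*(v - 3)*(v + 2) = 0, so they meet at v = -2, 3.
For v in [-2, 3], s = 2*v^2 - 2*v - 13 is on the left; area = ∫[-2,3] (-(2*v^2 - 2*v - 12)) dv = 125/3.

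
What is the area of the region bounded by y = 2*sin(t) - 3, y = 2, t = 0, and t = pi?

-4 + 5*pi

On [0, pi], (2*sin(t) - 3) - (2) = 2*sin(t) - 5 is ≤ 0 throughout, so the area is a single integral of |2*sin(t) - 5|.
∫[0,pi] (2*sin(t) - 5) dt = 4 - 5*pi; the area of that piece is -4 + 5*pi.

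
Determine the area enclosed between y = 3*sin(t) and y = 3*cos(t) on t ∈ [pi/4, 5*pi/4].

6*sqrt(2)

On [pi/4, 5*pi/4], (3*sin(t)) - (3*cos(t)) = 3*sin(t) - 3*cos(t) is ≥ 0 throughout, so the area is a single integral of |3*sin(t) - 3*cos(t)|.
∫[pi/4,5*pi/4] (3*sin(t) - 3*cos(t)) dt = 6*sqrt(2).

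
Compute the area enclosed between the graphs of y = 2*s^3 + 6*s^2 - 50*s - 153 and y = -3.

1048

Set the curves equal: 2*s^3 + 6*s^2 - 50*s - 153 = -3, so 2*s^3 + 6*s^2 - 50*s - 150 = 0, which factors as 2*(s - 5)*(s + 3)*(s + 5) = 0. The curves meet at s = -5, -3, 5.
On [-5, -3], y = 2*s^3 + 6*s^2 - 50*s - 153 is on top; that piece has area ∫[-5,-3] (2*s^3 + 6*s^2 - 50*s - 150) ds = 24.
On [-3, 5], y = -3 is on top; that piece has area ∫[-3,5] (-(2*s^3 + 6*s^2 - 50*s - 150)) ds = 1024.
Total enclosed area = 24 + 1024 = 1048.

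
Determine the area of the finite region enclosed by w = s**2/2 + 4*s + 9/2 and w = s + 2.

Set the curves equal: s**2/2 + 4*s + 9/2 = s + 2, so s**2/2 + 3*s + 5/2 = 0, which factors as (s + 1)*(s + 5)/2 = 0. The curves meet at s = -5, -1.
On [-5, -1], w = s + 2 is on top; that piece has area ∫[-5,-1] (-(s**2/2 + 3*s + 5/2)) ds = 16/3.

16/3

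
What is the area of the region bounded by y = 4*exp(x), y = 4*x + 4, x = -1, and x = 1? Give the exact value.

-8 - 4*exp(-1) + 4*exp(1)

On [-1, 1], (4*exp(x)) - (4*x + 4) = -4*x + 4*exp(x) - 4 is ≥ 0 throughout, so the area is a single integral of |-4*x + 4*exp(x) - 4|.
∫[-1,1] (-4*x + 4*exp(x) - 4) dx = -8 - 4*exp(-1) + 4*exp(1).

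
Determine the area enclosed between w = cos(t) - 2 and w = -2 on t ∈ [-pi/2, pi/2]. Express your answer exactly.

2

On [-pi/2, pi/2], (cos(t) - 2) - (-2) = cos(t) is ≥ 0 throughout, so the area is a single integral of |cos(t)|.
∫[-pi/2,pi/2] (cos(t)) dt = 2.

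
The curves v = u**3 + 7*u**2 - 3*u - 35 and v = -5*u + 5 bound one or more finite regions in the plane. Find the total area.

Set the curves equal: u**3 + 7*u**2 - 3*u - 35 = -5*u + 5, so u**3 + 7*u**2 + 2*u - 40 = 0, which factors as (u - 2)*(u + 4)*(u + 5) = 0. The curves meet at u = -5, -4, 2.
On [-5, -4], v = u**3 + 7*u**2 - 3*u - 35 is on top; that piece has area ∫[-5,-4] (u**3 + 7*u**2 + 2*u - 40) du = 13/12.
On [-4, 2], v = -5*u + 5 is on top; that piece has area ∫[-4,2] (-(u**3 + 7*u**2 + 2*u - 40)) du = 144.
Total enclosed area = 13/12 + 144 = 1741/12.

1741/12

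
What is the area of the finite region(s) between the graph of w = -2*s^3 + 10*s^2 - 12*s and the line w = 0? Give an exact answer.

37/6

The curve meets the s-axis where -2*s^3 + 10*s^2 - 12*s = 0, i.e. -2*s*(s - 3)*(s - 2) = 0, at s = 0, 2, 3.
On [0, 2] the curve lies below the axis; ∫[0,2] (-2*s^3 + 10*s^2 - 12*s) ds = -16/3, giving area 16/3.
On [2, 3] the curve lies above the axis; ∫[2,3] (-2*s^3 + 10*s^2 - 12*s) ds = 5/6, giving area 5/6.
Total area = 16/3 + 5/6 = 37/6.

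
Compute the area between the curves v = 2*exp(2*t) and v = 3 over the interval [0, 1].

-5 - 7*log(2)/2 + log(6)/2 + 5*log(3)/2 + exp(2)

The difference (2*exp(2*t)) - (3) = 2*exp(2*t) - 3 changes sign at t = -log(2)/2 + log(3)/2 inside [0, 1], so split the integral there.
∫[0,-log(2)/2 + log(3)/2] (2*exp(2*t) - 3) dt = log(2*sqrt(6)/9) + 1/2; the area of that piece is -1/2 + log(3*sqrt(6)/4).
∫[-log(2)/2 + log(3)/2,1] (2*exp(2*t) - 3) dt = -9/2 - 3*log(2)/2 + 3*log(3)/2 + exp(2).
Total area = (-1/2 + log(3*sqrt(6)/4)) + (-9/2 - 3*log(2)/2 + 3*log(3)/2 + exp(2)) = -5 - 7*log(2)/2 + log(6)/2 + 5*log(3)/2 + exp(2).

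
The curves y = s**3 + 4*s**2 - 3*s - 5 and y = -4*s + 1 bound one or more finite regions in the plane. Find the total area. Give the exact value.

Set the curves equal: s**3 + 4*s**2 - 3*s - 5 = -4*s + 1, so s**3 + 4*s**2 + s - 6 = 0, which factors as (s - 1)*(s + 2)*(s + 3) = 0. The curves meet at s = -3, -2, 1.
On [-3, -2], y = s**3 + 4*s**2 - 3*s - 5 is on top; that piece has area ∫[-3,-2] (s**3 + 4*s**2 + s - 6) ds = 7/12.
On [-2, 1], y = -4*s + 1 is on top; that piece has area ∫[-2,1] (-(s**3 + 4*s**2 + s - 6)) ds = 45/4.
Total enclosed area = 7/12 + 45/4 = 71/6.

71/6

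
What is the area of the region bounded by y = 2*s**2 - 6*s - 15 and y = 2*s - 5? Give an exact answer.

72

Set the curves equal: 2*s**2 - 6*s - 15 = 2*s - 5, so 2*s**2 - 8*s - 10 = 0, which factors as 2*(s - 5)*(s + 1) = 0. The curves meet at s = -1, 5.
On [-1, 5], y = 2*s - 5 is on top; that piece has area ∫[-1,5] (-(2*s**2 - 8*s - 10)) ds = 72.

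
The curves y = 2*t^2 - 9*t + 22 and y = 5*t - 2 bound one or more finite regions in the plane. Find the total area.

Set the curves equal: 2*t^2 - 9*t + 22 = 5*t - 2, so 2*t^2 - 14*t + 24 = 0, which factors as 2*(t - 4)*(t - 3) = 0. The curves meet at t = 3, 4.
On [3, 4], y = 5*t - 2 is on top; that piece has area ∫[3,4] (-(2*t^2 - 14*t + 24)) dt = 1/3.

1/3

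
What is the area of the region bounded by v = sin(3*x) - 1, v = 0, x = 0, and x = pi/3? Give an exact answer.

-2/3 + pi/3

On [0, pi/3], (sin(3*x) - 1) - (0) = sin(3*x) - 1 is ≤ 0 throughout, so the area is a single integral of |sin(3*x) - 1|.
∫[0,pi/3] (sin(3*x) - 1) dx = 2/3 - pi/3; the area of that piece is -2/3 + pi/3.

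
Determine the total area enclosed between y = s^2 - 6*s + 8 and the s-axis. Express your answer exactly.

The curve meets the s-axis where s^2 - 6*s + 8 = 0, i.e. (s - 4)*(s - 2) = 0, at s = 2, 4.
On [2, 4] the curve lies below the axis; ∫[2,4] (s^2 - 6*s + 8) ds = -4/3, giving area 4/3.

4/3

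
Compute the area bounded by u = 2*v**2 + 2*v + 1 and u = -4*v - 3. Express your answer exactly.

Both boundary curves give u as a function of v, so integrate with respect to v. Setting them equal: 2*v**2 + 6*v + 4 = 0, i.e. 2*(v + 1)*(v + 2) = 0, so they meet at v = -2, -1.
For v in [-2, -1], u = 2*v**2 + 2*v + 1 is on the left; area = ∫[-2,-1] (-(2*v**2 + 6*v + 4)) dv = 1/3.

1/3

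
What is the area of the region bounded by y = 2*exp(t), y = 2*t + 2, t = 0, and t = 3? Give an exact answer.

-17 + 2*exp(3)

On [0, 3], (2*exp(t)) - (2*t + 2) = -2*t + 2*exp(t) - 2 is ≥ 0 throughout, so the area is a single integral of |-2*t + 2*exp(t) - 2|.
∫[0,3] (-2*t + 2*exp(t) - 2) dt = -17 + 2*exp(3).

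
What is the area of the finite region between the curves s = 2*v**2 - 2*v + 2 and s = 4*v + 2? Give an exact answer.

9

Both boundary curves give s as a function of v, so integrate with respect to v. Setting them equal: 2*v**2 - 6*v = 0, i.e. 2*v*(v - 3) = 0, so they meet at v = 0, 3.
For v in [0, 3], s = 2*v**2 - 2*v + 2 is on the left; area = ∫[0,3] (-(2*v**2 - 6*v)) dv = 9.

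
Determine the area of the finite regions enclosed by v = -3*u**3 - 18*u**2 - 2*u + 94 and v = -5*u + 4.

1221/4

Set the curves equal: -3*u**3 - 18*u**2 - 2*u + 94 = -5*u + 4, so -3*u**3 - 18*u**2 + 3*u + 90 = 0, which factors as -3*(u - 2)*(u + 3)*(u + 5) = 0. The curves meet at u = -5, -3, 2.
On [-5, -3], v = -5*u + 4 is on top; that piece has area ∫[-5,-3] (-(-3*u**3 - 18*u**2 + 3*u + 90)) du = 24.
On [-3, 2], v = -3*u**3 - 18*u**2 - 2*u + 94 is on top; that piece has area ∫[-3,2] (-3*u**3 - 18*u**2 + 3*u + 90) du = 1125/4.
Total enclosed area = 24 + 1125/4 = 1221/4.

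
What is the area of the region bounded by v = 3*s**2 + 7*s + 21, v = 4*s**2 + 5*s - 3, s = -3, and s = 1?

On [-3, 1], (3*s**2 + 7*s + 21) - (4*s**2 + 5*s - 3) = -s**2 + 2*s + 24 is ≥ 0 throughout, so the area is a single integral of |-s**2 + 2*s + 24|.
∫[-3,1] (-s**2 + 2*s + 24) ds = 236/3.

236/3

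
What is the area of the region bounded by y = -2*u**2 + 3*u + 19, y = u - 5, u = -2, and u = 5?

The difference (-2*u**2 + 3*u + 19) - (u - 5) = -2*u**2 + 2*u + 24 changes sign at u = 4 inside [-2, 5], so split the integral there.
∫[-2,4] (-2*u**2 + 2*u + 24) du = 108.
∫[4,5] (-2*u**2 + 2*u + 24) du = -23/3; the area of that piece is 23/3.
Total area = 108 + 23/3 = 347/3.

347/3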